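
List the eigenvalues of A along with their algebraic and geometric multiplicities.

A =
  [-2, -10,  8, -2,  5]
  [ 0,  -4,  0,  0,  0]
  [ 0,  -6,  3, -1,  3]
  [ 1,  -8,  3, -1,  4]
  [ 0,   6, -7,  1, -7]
λ = -4: alg = 2, geom = 2; λ = -1: alg = 3, geom = 1

Step 1 — factor the characteristic polynomial to read off the algebraic multiplicities:
  χ_A(x) = (x + 1)^3*(x + 4)^2

Step 2 — compute geometric multiplicities via the rank-nullity identity g(λ) = n − rank(A − λI):
  rank(A − (-4)·I) = 3, so dim ker(A − (-4)·I) = n − 3 = 2
  rank(A − (-1)·I) = 4, so dim ker(A − (-1)·I) = n − 4 = 1

Summary:
  λ = -4: algebraic multiplicity = 2, geometric multiplicity = 2
  λ = -1: algebraic multiplicity = 3, geometric multiplicity = 1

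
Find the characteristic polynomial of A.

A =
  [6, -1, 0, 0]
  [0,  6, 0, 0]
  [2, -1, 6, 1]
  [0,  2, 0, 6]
x^4 - 24*x^3 + 216*x^2 - 864*x + 1296

Expanding det(x·I − A) (e.g. by cofactor expansion or by noting that A is similar to its Jordan form J, which has the same characteristic polynomial as A) gives
  χ_A(x) = x^4 - 24*x^3 + 216*x^2 - 864*x + 1296
which factors as (x - 6)^4. The eigenvalues (with algebraic multiplicities) are λ = 6 with multiplicity 4.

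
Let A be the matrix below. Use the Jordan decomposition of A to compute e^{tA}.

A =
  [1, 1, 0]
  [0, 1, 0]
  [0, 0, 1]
e^{tA} =
  [exp(t), t*exp(t), 0]
  [0, exp(t), 0]
  [0, 0, exp(t)]

Strategy: write A = P · J · P⁻¹ where J is a Jordan canonical form, so e^{tA} = P · e^{tJ} · P⁻¹, and e^{tJ} can be computed block-by-block.

A has Jordan form
J =
  [1, 1, 0]
  [0, 1, 0]
  [0, 0, 1]
(up to reordering of blocks).

Per-block formulas:
  For a 1×1 block at λ = 1: exp(t · [1]) = [e^(1t)].
  For a 2×2 Jordan block J_2(1): exp(t · J_2(1)) = e^(1t)·(I + t·N), where N is the 2×2 nilpotent shift.

After assembling e^{tJ} and conjugating by P, we get:

e^{tA} =
  [exp(t), t*exp(t), 0]
  [0, exp(t), 0]
  [0, 0, exp(t)]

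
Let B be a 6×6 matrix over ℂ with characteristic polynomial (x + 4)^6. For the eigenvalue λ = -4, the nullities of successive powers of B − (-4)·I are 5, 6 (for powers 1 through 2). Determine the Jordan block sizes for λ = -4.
Block sizes for λ = -4: [2, 1, 1, 1, 1]

From the dimensions of kernels of powers, the number of Jordan blocks of size at least j is d_j − d_{j−1} where d_j = dim ker(N^j) (with d_0 = 0). Computing the differences gives [5, 1].
The number of blocks of size exactly k is (#blocks of size ≥ k) − (#blocks of size ≥ k + 1), so the partition is: 4 block(s) of size 1, 1 block(s) of size 2.
In nonincreasing order the block sizes are [2, 1, 1, 1, 1].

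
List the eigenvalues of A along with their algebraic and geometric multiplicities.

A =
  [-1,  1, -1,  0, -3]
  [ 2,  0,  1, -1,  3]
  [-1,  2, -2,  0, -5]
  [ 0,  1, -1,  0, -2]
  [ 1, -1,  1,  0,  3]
λ = 0: alg = 5, geom = 2

Step 1 — factor the characteristic polynomial to read off the algebraic multiplicities:
  χ_A(x) = x^5

Step 2 — compute geometric multiplicities via the rank-nullity identity g(λ) = n − rank(A − λI):
  rank(A − (0)·I) = 3, so dim ker(A − (0)·I) = n − 3 = 2

Summary:
  λ = 0: algebraic multiplicity = 5, geometric multiplicity = 2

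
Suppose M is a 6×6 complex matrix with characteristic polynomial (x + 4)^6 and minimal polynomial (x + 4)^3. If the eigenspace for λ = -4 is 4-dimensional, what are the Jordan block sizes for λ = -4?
Block sizes for λ = -4: [3, 1, 1, 1]

Step 1 — from the characteristic polynomial, algebraic multiplicity of λ = -4 is 6. From dim ker(M − (-4)·I) = 4, there are exactly 4 Jordan blocks for λ = -4.
Step 2 — from the minimal polynomial, the factor (x + 4)^3 tells us the largest block for λ = -4 has size 3.
Step 3 — with total size 6, 4 blocks, and largest block 3, the block sizes (in nonincreasing order) are [3, 1, 1, 1].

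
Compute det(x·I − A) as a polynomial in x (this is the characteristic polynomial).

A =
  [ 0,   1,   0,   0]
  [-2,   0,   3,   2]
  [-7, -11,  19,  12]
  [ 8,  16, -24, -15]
x^4 - 4*x^3 + 6*x^2 - 4*x + 1

Expanding det(x·I − A) (e.g. by cofactor expansion or by noting that A is similar to its Jordan form J, which has the same characteristic polynomial as A) gives
  χ_A(x) = x^4 - 4*x^3 + 6*x^2 - 4*x + 1
which factors as (x - 1)^4. The eigenvalues (with algebraic multiplicities) are λ = 1 with multiplicity 4.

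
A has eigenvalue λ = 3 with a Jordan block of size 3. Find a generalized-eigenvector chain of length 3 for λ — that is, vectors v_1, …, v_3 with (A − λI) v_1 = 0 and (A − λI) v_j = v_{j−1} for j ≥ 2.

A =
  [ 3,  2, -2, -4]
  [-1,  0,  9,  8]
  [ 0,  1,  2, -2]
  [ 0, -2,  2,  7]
A Jordan chain for λ = 3 of length 3:
v_1 = (-2, 3, -1, 2)ᵀ
v_2 = (0, -1, 0, 0)ᵀ
v_3 = (1, 0, 0, 0)ᵀ

Let N = A − (3)·I. We want v_3 with N^3 v_3 = 0 but N^2 v_3 ≠ 0; then v_{j-1} := N · v_j for j = 3, …, 2.

Pick v_3 = (1, 0, 0, 0)ᵀ.
Then v_2 = N · v_3 = (0, -1, 0, 0)ᵀ.
Then v_1 = N · v_2 = (-2, 3, -1, 2)ᵀ.

Sanity check: (A − (3)·I) v_1 = (0, 0, 0, 0)ᵀ = 0. ✓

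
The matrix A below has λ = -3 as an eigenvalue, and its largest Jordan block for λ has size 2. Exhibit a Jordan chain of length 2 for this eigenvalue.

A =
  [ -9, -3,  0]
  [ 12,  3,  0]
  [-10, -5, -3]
A Jordan chain for λ = -3 of length 2:
v_1 = (-6, 12, -10)ᵀ
v_2 = (1, 0, 0)ᵀ

Let N = A − (-3)·I. We want v_2 with N^2 v_2 = 0 but N^1 v_2 ≠ 0; then v_{j-1} := N · v_j for j = 2, …, 2.

Pick v_2 = (1, 0, 0)ᵀ.
Then v_1 = N · v_2 = (-6, 12, -10)ᵀ.

Sanity check: (A − (-3)·I) v_1 = (0, 0, 0)ᵀ = 0. ✓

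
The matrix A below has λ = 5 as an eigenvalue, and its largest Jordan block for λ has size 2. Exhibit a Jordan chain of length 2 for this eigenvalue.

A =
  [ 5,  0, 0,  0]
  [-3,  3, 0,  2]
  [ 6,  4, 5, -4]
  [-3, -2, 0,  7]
A Jordan chain for λ = 5 of length 2:
v_1 = (0, -3, 6, -3)ᵀ
v_2 = (1, 0, 0, 0)ᵀ

Let N = A − (5)·I. We want v_2 with N^2 v_2 = 0 but N^1 v_2 ≠ 0; then v_{j-1} := N · v_j for j = 2, …, 2.

Pick v_2 = (1, 0, 0, 0)ᵀ.
Then v_1 = N · v_2 = (0, -3, 6, -3)ᵀ.

Sanity check: (A − (5)·I) v_1 = (0, 0, 0, 0)ᵀ = 0. ✓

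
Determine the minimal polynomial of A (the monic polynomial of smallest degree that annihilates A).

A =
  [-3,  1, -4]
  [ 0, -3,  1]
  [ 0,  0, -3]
x^3 + 9*x^2 + 27*x + 27

The characteristic polynomial is χ_A(x) = (x + 3)^3, so the eigenvalues are known. The minimal polynomial is
  m_A(x) = Π_λ (x − λ)^{k_λ}
where k_λ is the size of the *largest* Jordan block for λ (equivalently, the smallest k with (A − λI)^k v = 0 for every generalised eigenvector v of λ).

  λ = -3: largest Jordan block has size 3, contributing (x + 3)^3

So m_A(x) = (x + 3)^3 = x^3 + 9*x^2 + 27*x + 27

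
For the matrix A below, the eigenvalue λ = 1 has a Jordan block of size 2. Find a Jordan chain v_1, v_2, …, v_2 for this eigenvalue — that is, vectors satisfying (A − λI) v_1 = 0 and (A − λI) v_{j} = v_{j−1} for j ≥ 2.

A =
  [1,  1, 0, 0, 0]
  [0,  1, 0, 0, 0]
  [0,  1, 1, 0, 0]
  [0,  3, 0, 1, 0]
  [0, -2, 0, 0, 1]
A Jordan chain for λ = 1 of length 2:
v_1 = (1, 0, 1, 3, -2)ᵀ
v_2 = (0, 1, 0, 0, 0)ᵀ

Let N = A − (1)·I. We want v_2 with N^2 v_2 = 0 but N^1 v_2 ≠ 0; then v_{j-1} := N · v_j for j = 2, …, 2.

Pick v_2 = (0, 1, 0, 0, 0)ᵀ.
Then v_1 = N · v_2 = (1, 0, 1, 3, -2)ᵀ.

Sanity check: (A − (1)·I) v_1 = (0, 0, 0, 0, 0)ᵀ = 0. ✓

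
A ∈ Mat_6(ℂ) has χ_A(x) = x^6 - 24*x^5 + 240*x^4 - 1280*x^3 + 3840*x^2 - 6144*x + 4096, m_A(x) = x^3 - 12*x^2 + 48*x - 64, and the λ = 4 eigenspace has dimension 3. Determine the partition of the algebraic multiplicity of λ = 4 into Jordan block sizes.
Block sizes for λ = 4: [3, 2, 1]

Step 1 — from the characteristic polynomial, algebraic multiplicity of λ = 4 is 6. From dim ker(A − (4)·I) = 3, there are exactly 3 Jordan blocks for λ = 4.
Step 2 — from the minimal polynomial, the factor (x − 4)^3 tells us the largest block for λ = 4 has size 3.
Step 3 — with total size 6, 3 blocks, and largest block 3, the block sizes (in nonincreasing order) are [3, 2, 1].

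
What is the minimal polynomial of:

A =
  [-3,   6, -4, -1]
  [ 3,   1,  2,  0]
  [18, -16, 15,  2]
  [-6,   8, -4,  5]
x^4 - 18*x^3 + 120*x^2 - 350*x + 375

The characteristic polynomial is χ_A(x) = (x - 5)^3*(x - 3), so the eigenvalues are known. The minimal polynomial is
  m_A(x) = Π_λ (x − λ)^{k_λ}
where k_λ is the size of the *largest* Jordan block for λ (equivalently, the smallest k with (A − λI)^k v = 0 for every generalised eigenvector v of λ).

  λ = 3: largest Jordan block has size 1, contributing (x − 3)
  λ = 5: largest Jordan block has size 3, contributing (x − 5)^3

So m_A(x) = (x - 5)^3*(x - 3) = x^4 - 18*x^3 + 120*x^2 - 350*x + 375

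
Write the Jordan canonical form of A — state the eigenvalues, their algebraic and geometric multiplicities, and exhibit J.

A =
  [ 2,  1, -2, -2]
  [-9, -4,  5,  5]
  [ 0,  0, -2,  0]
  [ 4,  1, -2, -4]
J_3(-2) ⊕ J_1(-2)

The characteristic polynomial is
  det(x·I − A) = x^4 + 8*x^3 + 24*x^2 + 32*x + 16 = (x + 2)^4

Eigenvalues and multiplicities (the geometric multiplicity of λ is n − rank(A − λI), which equals the number of Jordan blocks for λ):
  λ = -2: algebraic multiplicity = 4, geometric multiplicity = 2

Determining the block sizes for each eigenvalue:
  λ = -2: with am = 4 and gm = 2, the partition is not yet determined (e.g. several partitions of 4 into 2 parts exist). Let N = A − (-2)·I. Computing rank(N^1) = 2, rank(N^2) = 1, rank(N^3) = 0; the number of blocks of size ≥ j is rank(N^{j−1}) − rank(N^j), giving [2, 1, 1]. So we have 1 block(s) of size 3, 1 block(s) of size 1 → block sizes [3, 1]

Assembling the blocks gives a Jordan form
J =
  [-2,  1,  0,  0]
  [ 0, -2,  1,  0]
  [ 0,  0, -2,  0]
  [ 0,  0,  0, -2]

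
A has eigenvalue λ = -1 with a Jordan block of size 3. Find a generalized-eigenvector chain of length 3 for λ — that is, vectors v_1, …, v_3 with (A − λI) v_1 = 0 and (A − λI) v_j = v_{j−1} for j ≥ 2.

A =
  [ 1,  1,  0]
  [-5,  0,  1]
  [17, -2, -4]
A Jordan chain for λ = -1 of length 3:
v_1 = (-1, 2, -7)ᵀ
v_2 = (2, -5, 17)ᵀ
v_3 = (1, 0, 0)ᵀ

Let N = A − (-1)·I. We want v_3 with N^3 v_3 = 0 but N^2 v_3 ≠ 0; then v_{j-1} := N · v_j for j = 3, …, 2.

Pick v_3 = (1, 0, 0)ᵀ.
Then v_2 = N · v_3 = (2, -5, 17)ᵀ.
Then v_1 = N · v_2 = (-1, 2, -7)ᵀ.

Sanity check: (A − (-1)·I) v_1 = (0, 0, 0)ᵀ = 0. ✓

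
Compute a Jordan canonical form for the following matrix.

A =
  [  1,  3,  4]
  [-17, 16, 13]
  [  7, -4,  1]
J_3(6)

The characteristic polynomial is
  det(x·I − A) = x^3 - 18*x^2 + 108*x - 216 = (x - 6)^3

Eigenvalues and multiplicities (the geometric multiplicity of λ is n − rank(A − λI), which equals the number of Jordan blocks for λ):
  λ = 6: algebraic multiplicity = 3, geometric multiplicity = 1

Determining the block sizes for each eigenvalue:
  λ = 6: one block (gm = 1), so the single block has size am = 3 → block sizes [3]

Assembling the blocks gives a Jordan form
J =
  [6, 1, 0]
  [0, 6, 1]
  [0, 0, 6]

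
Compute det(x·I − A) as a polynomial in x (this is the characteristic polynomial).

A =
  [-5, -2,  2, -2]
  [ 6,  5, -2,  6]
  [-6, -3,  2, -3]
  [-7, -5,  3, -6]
x^4 + 4*x^3 + 6*x^2 + 4*x + 1

Expanding det(x·I − A) (e.g. by cofactor expansion or by noting that A is similar to its Jordan form J, which has the same characteristic polynomial as A) gives
  χ_A(x) = x^4 + 4*x^3 + 6*x^2 + 4*x + 1
which factors as (x + 1)^4. The eigenvalues (with algebraic multiplicities) are λ = -1 with multiplicity 4.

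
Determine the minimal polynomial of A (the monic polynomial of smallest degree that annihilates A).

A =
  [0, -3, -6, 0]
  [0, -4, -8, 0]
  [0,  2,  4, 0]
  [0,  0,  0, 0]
x^2

The characteristic polynomial is χ_A(x) = x^4, so the eigenvalues are known. The minimal polynomial is
  m_A(x) = Π_λ (x − λ)^{k_λ}
where k_λ is the size of the *largest* Jordan block for λ (equivalently, the smallest k with (A − λI)^k v = 0 for every generalised eigenvector v of λ).

  λ = 0: largest Jordan block has size 2, contributing (x − 0)^2

So m_A(x) = x^2 = x^2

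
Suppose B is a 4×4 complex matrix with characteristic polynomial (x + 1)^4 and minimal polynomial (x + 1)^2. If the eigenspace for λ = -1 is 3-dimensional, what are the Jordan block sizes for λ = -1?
Block sizes for λ = -1: [2, 1, 1]

Step 1 — from the characteristic polynomial, algebraic multiplicity of λ = -1 is 4. From dim ker(B − (-1)·I) = 3, there are exactly 3 Jordan blocks for λ = -1.
Step 2 — from the minimal polynomial, the factor (x + 1)^2 tells us the largest block for λ = -1 has size 2.
Step 3 — with total size 4, 3 blocks, and largest block 2, the block sizes (in nonincreasing order) are [2, 1, 1].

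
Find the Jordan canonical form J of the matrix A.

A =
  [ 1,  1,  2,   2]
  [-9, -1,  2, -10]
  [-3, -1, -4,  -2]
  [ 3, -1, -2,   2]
J_2(-2) ⊕ J_1(-2) ⊕ J_1(4)

The characteristic polynomial is
  det(x·I − A) = x^4 + 2*x^3 - 12*x^2 - 40*x - 32 = (x - 4)*(x + 2)^3

Eigenvalues and multiplicities (the geometric multiplicity of λ is n − rank(A − λI), which equals the number of Jordan blocks for λ):
  λ = -2: algebraic multiplicity = 3, geometric multiplicity = 2
  λ = 4: algebraic multiplicity = 1, geometric multiplicity = 1

Determining the block sizes for each eigenvalue:
  λ = -2: 2 blocks summing to 3 forces exactly one block of size 2 and the rest size 1 → block sizes [2, 1]
  λ = 4: one block (gm = 1), so the single block has size am = 1 → block sizes [1]

Assembling the blocks gives a Jordan form
J =
  [-2,  1,  0, 0]
  [ 0, -2,  0, 0]
  [ 0,  0, -2, 0]
  [ 0,  0,  0, 4]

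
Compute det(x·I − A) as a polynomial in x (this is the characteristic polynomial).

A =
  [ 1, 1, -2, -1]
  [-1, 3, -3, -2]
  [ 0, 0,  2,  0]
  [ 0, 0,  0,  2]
x^4 - 8*x^3 + 24*x^2 - 32*x + 16

Expanding det(x·I − A) (e.g. by cofactor expansion or by noting that A is similar to its Jordan form J, which has the same characteristic polynomial as A) gives
  χ_A(x) = x^4 - 8*x^3 + 24*x^2 - 32*x + 16
which factors as (x - 2)^4. The eigenvalues (with algebraic multiplicities) are λ = 2 with multiplicity 4.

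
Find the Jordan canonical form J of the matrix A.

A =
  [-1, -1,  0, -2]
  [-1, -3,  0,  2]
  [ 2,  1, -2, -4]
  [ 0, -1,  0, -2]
J_3(-2) ⊕ J_1(-2)

The characteristic polynomial is
  det(x·I − A) = x^4 + 8*x^3 + 24*x^2 + 32*x + 16 = (x + 2)^4

Eigenvalues and multiplicities (the geometric multiplicity of λ is n − rank(A − λI), which equals the number of Jordan blocks for λ):
  λ = -2: algebraic multiplicity = 4, geometric multiplicity = 2

Determining the block sizes for each eigenvalue:
  λ = -2: with am = 4 and gm = 2, the partition is not yet determined (e.g. several partitions of 4 into 2 parts exist). Let N = A − (-2)·I. Computing rank(N^1) = 2, rank(N^2) = 1, rank(N^3) = 0; the number of blocks of size ≥ j is rank(N^{j−1}) − rank(N^j), giving [2, 1, 1]. So we have 1 block(s) of size 3, 1 block(s) of size 1 → block sizes [3, 1]

Assembling the blocks gives a Jordan form
J =
  [-2,  1,  0,  0]
  [ 0, -2,  1,  0]
  [ 0,  0, -2,  0]
  [ 0,  0,  0, -2]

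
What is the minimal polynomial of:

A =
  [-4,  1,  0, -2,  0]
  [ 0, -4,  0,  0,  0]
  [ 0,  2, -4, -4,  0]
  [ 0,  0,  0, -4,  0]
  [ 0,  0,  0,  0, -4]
x^2 + 8*x + 16

The characteristic polynomial is χ_A(x) = (x + 4)^5, so the eigenvalues are known. The minimal polynomial is
  m_A(x) = Π_λ (x − λ)^{k_λ}
where k_λ is the size of the *largest* Jordan block for λ (equivalently, the smallest k with (A − λI)^k v = 0 for every generalised eigenvector v of λ).

  λ = -4: largest Jordan block has size 2, contributing (x + 4)^2

So m_A(x) = (x + 4)^2 = x^2 + 8*x + 16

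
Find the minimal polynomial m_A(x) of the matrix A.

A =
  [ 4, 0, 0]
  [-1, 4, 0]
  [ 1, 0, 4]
x^2 - 8*x + 16

The characteristic polynomial is χ_A(x) = (x - 4)^3, so the eigenvalues are known. The minimal polynomial is
  m_A(x) = Π_λ (x − λ)^{k_λ}
where k_λ is the size of the *largest* Jordan block for λ (equivalently, the smallest k with (A − λI)^k v = 0 for every generalised eigenvector v of λ).

  λ = 4: largest Jordan block has size 2, contributing (x − 4)^2

So m_A(x) = (x - 4)^2 = x^2 - 8*x + 16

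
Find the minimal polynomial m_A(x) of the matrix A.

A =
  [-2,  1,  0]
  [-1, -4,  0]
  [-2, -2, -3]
x^2 + 6*x + 9

The characteristic polynomial is χ_A(x) = (x + 3)^3, so the eigenvalues are known. The minimal polynomial is
  m_A(x) = Π_λ (x − λ)^{k_λ}
where k_λ is the size of the *largest* Jordan block for λ (equivalently, the smallest k with (A − λI)^k v = 0 for every generalised eigenvector v of λ).

  λ = -3: largest Jordan block has size 2, contributing (x + 3)^2

So m_A(x) = (x + 3)^2 = x^2 + 6*x + 9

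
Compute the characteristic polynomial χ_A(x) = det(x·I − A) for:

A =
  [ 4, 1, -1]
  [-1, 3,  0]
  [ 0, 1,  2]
x^3 - 9*x^2 + 27*x - 27

Expanding det(x·I − A) (e.g. by cofactor expansion or by noting that A is similar to its Jordan form J, which has the same characteristic polynomial as A) gives
  χ_A(x) = x^3 - 9*x^2 + 27*x - 27
which factors as (x - 3)^3. The eigenvalues (with algebraic multiplicities) are λ = 3 with multiplicity 3.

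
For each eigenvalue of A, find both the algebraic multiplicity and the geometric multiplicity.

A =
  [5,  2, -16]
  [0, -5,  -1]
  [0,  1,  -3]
λ = -4: alg = 2, geom = 1; λ = 5: alg = 1, geom = 1

Step 1 — factor the characteristic polynomial to read off the algebraic multiplicities:
  χ_A(x) = (x - 5)*(x + 4)^2

Step 2 — compute geometric multiplicities via the rank-nullity identity g(λ) = n − rank(A − λI):
  rank(A − (-4)·I) = 2, so dim ker(A − (-4)·I) = n − 2 = 1
  rank(A − (5)·I) = 2, so dim ker(A − (5)·I) = n − 2 = 1

Summary:
  λ = -4: algebraic multiplicity = 2, geometric multiplicity = 1
  λ = 5: algebraic multiplicity = 1, geometric multiplicity = 1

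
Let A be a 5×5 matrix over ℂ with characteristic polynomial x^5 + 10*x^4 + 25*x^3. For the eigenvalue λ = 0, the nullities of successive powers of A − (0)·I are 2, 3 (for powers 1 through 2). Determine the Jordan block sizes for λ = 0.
Block sizes for λ = 0: [2, 1]

From the dimensions of kernels of powers, the number of Jordan blocks of size at least j is d_j − d_{j−1} where d_j = dim ker(N^j) (with d_0 = 0). Computing the differences gives [2, 1].
The number of blocks of size exactly k is (#blocks of size ≥ k) − (#blocks of size ≥ k + 1), so the partition is: 1 block(s) of size 1, 1 block(s) of size 2.
In nonincreasing order the block sizes are [2, 1].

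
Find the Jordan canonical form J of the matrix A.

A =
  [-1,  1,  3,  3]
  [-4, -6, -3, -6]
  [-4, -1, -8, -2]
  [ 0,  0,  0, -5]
J_2(-5) ⊕ J_2(-5)

The characteristic polynomial is
  det(x·I − A) = x^4 + 20*x^3 + 150*x^2 + 500*x + 625 = (x + 5)^4

Eigenvalues and multiplicities (the geometric multiplicity of λ is n − rank(A − λI), which equals the number of Jordan blocks for λ):
  λ = -5: algebraic multiplicity = 4, geometric multiplicity = 2

Determining the block sizes for each eigenvalue:
  λ = -5: with am = 4 and gm = 2, the partition is not yet determined (e.g. several partitions of 4 into 2 parts exist). Let N = A − (-5)·I. Computing rank(N^1) = 2, rank(N^2) = 0; the number of blocks of size ≥ j is rank(N^{j−1}) − rank(N^j), giving [2, 2]. So we have 2 block(s) of size 2 → block sizes [2, 2]

Assembling the blocks gives a Jordan form
J =
  [-5,  1,  0,  0]
  [ 0, -5,  0,  0]
  [ 0,  0, -5,  1]
  [ 0,  0,  0, -5]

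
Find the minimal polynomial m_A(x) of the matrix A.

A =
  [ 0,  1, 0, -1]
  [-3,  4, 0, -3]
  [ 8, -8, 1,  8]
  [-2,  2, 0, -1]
x^2 - 2*x + 1

The characteristic polynomial is χ_A(x) = (x - 1)^4, so the eigenvalues are known. The minimal polynomial is
  m_A(x) = Π_λ (x − λ)^{k_λ}
where k_λ is the size of the *largest* Jordan block for λ (equivalently, the smallest k with (A − λI)^k v = 0 for every generalised eigenvector v of λ).

  λ = 1: largest Jordan block has size 2, contributing (x − 1)^2

So m_A(x) = (x - 1)^2 = x^2 - 2*x + 1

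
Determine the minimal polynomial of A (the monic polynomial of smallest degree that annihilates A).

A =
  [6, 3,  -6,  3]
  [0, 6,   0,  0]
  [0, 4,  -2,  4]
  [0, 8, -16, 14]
x^2 - 12*x + 36

The characteristic polynomial is χ_A(x) = (x - 6)^4, so the eigenvalues are known. The minimal polynomial is
  m_A(x) = Π_λ (x − λ)^{k_λ}
where k_λ is the size of the *largest* Jordan block for λ (equivalently, the smallest k with (A − λI)^k v = 0 for every generalised eigenvector v of λ).

  λ = 6: largest Jordan block has size 2, contributing (x − 6)^2

So m_A(x) = (x - 6)^2 = x^2 - 12*x + 36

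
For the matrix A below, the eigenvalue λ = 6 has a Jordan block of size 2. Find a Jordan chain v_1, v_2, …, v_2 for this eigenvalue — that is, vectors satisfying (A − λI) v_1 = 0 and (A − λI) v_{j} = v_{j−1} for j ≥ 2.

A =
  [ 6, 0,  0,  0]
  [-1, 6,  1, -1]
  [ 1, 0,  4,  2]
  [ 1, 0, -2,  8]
A Jordan chain for λ = 6 of length 2:
v_1 = (0, -1, 1, 1)ᵀ
v_2 = (1, 0, 0, 0)ᵀ

Let N = A − (6)·I. We want v_2 with N^2 v_2 = 0 but N^1 v_2 ≠ 0; then v_{j-1} := N · v_j for j = 2, …, 2.

Pick v_2 = (1, 0, 0, 0)ᵀ.
Then v_1 = N · v_2 = (0, -1, 1, 1)ᵀ.

Sanity check: (A − (6)·I) v_1 = (0, 0, 0, 0)ᵀ = 0. ✓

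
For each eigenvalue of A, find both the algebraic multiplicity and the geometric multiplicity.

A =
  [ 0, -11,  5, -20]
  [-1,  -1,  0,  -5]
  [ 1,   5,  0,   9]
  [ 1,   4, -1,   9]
λ = 2: alg = 4, geom = 2

Step 1 — factor the characteristic polynomial to read off the algebraic multiplicities:
  χ_A(x) = (x - 2)^4

Step 2 — compute geometric multiplicities via the rank-nullity identity g(λ) = n − rank(A − λI):
  rank(A − (2)·I) = 2, so dim ker(A − (2)·I) = n − 2 = 2

Summary:
  λ = 2: algebraic multiplicity = 4, geometric multiplicity = 2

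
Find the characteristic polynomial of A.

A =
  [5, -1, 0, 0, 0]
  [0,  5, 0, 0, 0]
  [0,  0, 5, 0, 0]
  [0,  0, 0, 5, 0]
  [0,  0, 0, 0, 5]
x^5 - 25*x^4 + 250*x^3 - 1250*x^2 + 3125*x - 3125

Expanding det(x·I − A) (e.g. by cofactor expansion or by noting that A is similar to its Jordan form J, which has the same characteristic polynomial as A) gives
  χ_A(x) = x^5 - 25*x^4 + 250*x^3 - 1250*x^2 + 3125*x - 3125
which factors as (x - 5)^5. The eigenvalues (with algebraic multiplicities) are λ = 5 with multiplicity 5.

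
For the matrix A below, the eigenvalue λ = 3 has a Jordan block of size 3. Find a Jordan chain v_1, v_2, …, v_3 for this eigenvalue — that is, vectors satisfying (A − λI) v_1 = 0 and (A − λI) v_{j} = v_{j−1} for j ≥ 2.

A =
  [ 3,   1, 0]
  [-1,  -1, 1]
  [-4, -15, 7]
A Jordan chain for λ = 3 of length 3:
v_1 = (-1, 0, -1)ᵀ
v_2 = (0, -1, -4)ᵀ
v_3 = (1, 0, 0)ᵀ

Let N = A − (3)·I. We want v_3 with N^3 v_3 = 0 but N^2 v_3 ≠ 0; then v_{j-1} := N · v_j for j = 3, …, 2.

Pick v_3 = (1, 0, 0)ᵀ.
Then v_2 = N · v_3 = (0, -1, -4)ᵀ.
Then v_1 = N · v_2 = (-1, 0, -1)ᵀ.

Sanity check: (A − (3)·I) v_1 = (0, 0, 0)ᵀ = 0. ✓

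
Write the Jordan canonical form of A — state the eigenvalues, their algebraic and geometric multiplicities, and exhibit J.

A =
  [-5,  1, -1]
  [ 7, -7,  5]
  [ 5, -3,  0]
J_3(-4)

The characteristic polynomial is
  det(x·I − A) = x^3 + 12*x^2 + 48*x + 64 = (x + 4)^3

Eigenvalues and multiplicities (the geometric multiplicity of λ is n − rank(A − λI), which equals the number of Jordan blocks for λ):
  λ = -4: algebraic multiplicity = 3, geometric multiplicity = 1

Determining the block sizes for each eigenvalue:
  λ = -4: one block (gm = 1), so the single block has size am = 3 → block sizes [3]

Assembling the blocks gives a Jordan form
J =
  [-4,  1,  0]
  [ 0, -4,  1]
  [ 0,  0, -4]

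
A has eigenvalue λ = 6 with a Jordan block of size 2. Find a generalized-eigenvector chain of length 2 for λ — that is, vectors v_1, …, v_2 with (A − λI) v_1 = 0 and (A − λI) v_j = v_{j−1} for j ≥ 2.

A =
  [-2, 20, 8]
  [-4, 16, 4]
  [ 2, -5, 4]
A Jordan chain for λ = 6 of length 2:
v_1 = (-8, -4, 2)ᵀ
v_2 = (1, 0, 0)ᵀ

Let N = A − (6)·I. We want v_2 with N^2 v_2 = 0 but N^1 v_2 ≠ 0; then v_{j-1} := N · v_j for j = 2, …, 2.

Pick v_2 = (1, 0, 0)ᵀ.
Then v_1 = N · v_2 = (-8, -4, 2)ᵀ.

Sanity check: (A − (6)·I) v_1 = (0, 0, 0)ᵀ = 0. ✓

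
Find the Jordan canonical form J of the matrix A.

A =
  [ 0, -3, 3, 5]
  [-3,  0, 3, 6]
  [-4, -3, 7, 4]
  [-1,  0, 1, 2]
J_1(0) ⊕ J_3(3)

The characteristic polynomial is
  det(x·I − A) = x^4 - 9*x^3 + 27*x^2 - 27*x = x*(x - 3)^3

Eigenvalues and multiplicities (the geometric multiplicity of λ is n − rank(A − λI), which equals the number of Jordan blocks for λ):
  λ = 0: algebraic multiplicity = 1, geometric multiplicity = 1
  λ = 3: algebraic multiplicity = 3, geometric multiplicity = 1

Determining the block sizes for each eigenvalue:
  λ = 0: one block (gm = 1), so the single block has size am = 1 → block sizes [1]
  λ = 3: one block (gm = 1), so the single block has size am = 3 → block sizes [3]

Assembling the blocks gives a Jordan form
J =
  [0, 0, 0, 0]
  [0, 3, 1, 0]
  [0, 0, 3, 1]
  [0, 0, 0, 3]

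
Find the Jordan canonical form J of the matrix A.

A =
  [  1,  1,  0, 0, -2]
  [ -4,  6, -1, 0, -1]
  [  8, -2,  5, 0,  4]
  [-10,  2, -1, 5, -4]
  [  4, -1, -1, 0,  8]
J_3(5) ⊕ J_2(5)

The characteristic polynomial is
  det(x·I − A) = x^5 - 25*x^4 + 250*x^3 - 1250*x^2 + 3125*x - 3125 = (x - 5)^5

Eigenvalues and multiplicities (the geometric multiplicity of λ is n − rank(A − λI), which equals the number of Jordan blocks for λ):
  λ = 5: algebraic multiplicity = 5, geometric multiplicity = 2

Determining the block sizes for each eigenvalue:
  λ = 5: with am = 5 and gm = 2, the partition is not yet determined (e.g. several partitions of 5 into 2 parts exist). Let N = A − (5)·I. Computing rank(N^1) = 3, rank(N^2) = 1, rank(N^3) = 0; the number of blocks of size ≥ j is rank(N^{j−1}) − rank(N^j), giving [2, 2, 1]. So we have 1 block(s) of size 3, 1 block(s) of size 2 → block sizes [3, 2]

Assembling the blocks gives a Jordan form
J =
  [5, 1, 0, 0, 0]
  [0, 5, 1, 0, 0]
  [0, 0, 5, 0, 0]
  [0, 0, 0, 5, 1]
  [0, 0, 0, 0, 5]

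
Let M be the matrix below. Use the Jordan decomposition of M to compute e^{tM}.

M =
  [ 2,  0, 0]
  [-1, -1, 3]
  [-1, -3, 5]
e^{tM} =
  [exp(2*t), 0, 0]
  [-t*exp(2*t), -3*t*exp(2*t) + exp(2*t), 3*t*exp(2*t)]
  [-t*exp(2*t), -3*t*exp(2*t), 3*t*exp(2*t) + exp(2*t)]

Strategy: write M = P · J · P⁻¹ where J is a Jordan canonical form, so e^{tM} = P · e^{tJ} · P⁻¹, and e^{tJ} can be computed block-by-block.

M has Jordan form
J =
  [2, 1, 0]
  [0, 2, 0]
  [0, 0, 2]
(up to reordering of blocks).

Per-block formulas:
  For a 1×1 block at λ = 2: exp(t · [2]) = [e^(2t)].
  For a 2×2 Jordan block J_2(2): exp(t · J_2(2)) = e^(2t)·(I + t·N), where N is the 2×2 nilpotent shift.

After assembling e^{tJ} and conjugating by P, we get:

e^{tM} =
  [exp(2*t), 0, 0]
  [-t*exp(2*t), -3*t*exp(2*t) + exp(2*t), 3*t*exp(2*t)]
  [-t*exp(2*t), -3*t*exp(2*t), 3*t*exp(2*t) + exp(2*t)]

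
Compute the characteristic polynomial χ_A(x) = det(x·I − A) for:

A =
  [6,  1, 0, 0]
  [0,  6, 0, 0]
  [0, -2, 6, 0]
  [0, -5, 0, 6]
x^4 - 24*x^3 + 216*x^2 - 864*x + 1296

Expanding det(x·I − A) (e.g. by cofactor expansion or by noting that A is similar to its Jordan form J, which has the same characteristic polynomial as A) gives
  χ_A(x) = x^4 - 24*x^3 + 216*x^2 - 864*x + 1296
which factors as (x - 6)^4. The eigenvalues (with algebraic multiplicities) are λ = 6 with multiplicity 4.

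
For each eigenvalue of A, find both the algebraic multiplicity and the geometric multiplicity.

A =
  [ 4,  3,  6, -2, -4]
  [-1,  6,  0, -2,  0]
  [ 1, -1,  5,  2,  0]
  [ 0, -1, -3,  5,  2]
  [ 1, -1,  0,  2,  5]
λ = 5: alg = 5, geom = 3

Step 1 — factor the characteristic polynomial to read off the algebraic multiplicities:
  χ_A(x) = (x - 5)^5

Step 2 — compute geometric multiplicities via the rank-nullity identity g(λ) = n − rank(A − λI):
  rank(A − (5)·I) = 2, so dim ker(A − (5)·I) = n − 2 = 3

Summary:
  λ = 5: algebraic multiplicity = 5, geometric multiplicity = 3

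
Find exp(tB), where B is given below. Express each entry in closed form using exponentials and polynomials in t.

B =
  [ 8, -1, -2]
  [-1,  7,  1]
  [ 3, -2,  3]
e^{tB} =
  [-t^2*exp(6*t)/2 + 2*t*exp(6*t) + exp(6*t), t^2*exp(6*t)/2 - t*exp(6*t), t^2*exp(6*t)/2 - 2*t*exp(6*t)]
  [-t*exp(6*t), t*exp(6*t) + exp(6*t), t*exp(6*t)]
  [-t^2*exp(6*t)/2 + 3*t*exp(6*t), t^2*exp(6*t)/2 - 2*t*exp(6*t), t^2*exp(6*t)/2 - 3*t*exp(6*t) + exp(6*t)]

Strategy: write B = P · J · P⁻¹ where J is a Jordan canonical form, so e^{tB} = P · e^{tJ} · P⁻¹, and e^{tJ} can be computed block-by-block.

B has Jordan form
J =
  [6, 1, 0]
  [0, 6, 1]
  [0, 0, 6]
(up to reordering of blocks).

Per-block formulas:
  For a 3×3 Jordan block J_3(6): exp(t · J_3(6)) = e^(6t)·(I + t·N + (t^2/2)·N^2), where N is the 3×3 nilpotent shift.

After assembling e^{tJ} and conjugating by P, we get:

e^{tB} =
  [-t^2*exp(6*t)/2 + 2*t*exp(6*t) + exp(6*t), t^2*exp(6*t)/2 - t*exp(6*t), t^2*exp(6*t)/2 - 2*t*exp(6*t)]
  [-t*exp(6*t), t*exp(6*t) + exp(6*t), t*exp(6*t)]
  [-t^2*exp(6*t)/2 + 3*t*exp(6*t), t^2*exp(6*t)/2 - 2*t*exp(6*t), t^2*exp(6*t)/2 - 3*t*exp(6*t) + exp(6*t)]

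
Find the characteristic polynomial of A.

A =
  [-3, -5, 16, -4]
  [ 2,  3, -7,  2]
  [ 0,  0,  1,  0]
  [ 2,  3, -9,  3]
x^4 - 4*x^3 + 6*x^2 - 4*x + 1

Expanding det(x·I − A) (e.g. by cofactor expansion or by noting that A is similar to its Jordan form J, which has the same characteristic polynomial as A) gives
  χ_A(x) = x^4 - 4*x^3 + 6*x^2 - 4*x + 1
which factors as (x - 1)^4. The eigenvalues (with algebraic multiplicities) are λ = 1 with multiplicity 4.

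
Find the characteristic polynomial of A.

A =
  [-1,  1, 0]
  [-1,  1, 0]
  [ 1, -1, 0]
x^3

Expanding det(x·I − A) (e.g. by cofactor expansion or by noting that A is similar to its Jordan form J, which has the same characteristic polynomial as A) gives
  χ_A(x) = x^3
which factors as x^3. The eigenvalues (with algebraic multiplicities) are λ = 0 with multiplicity 3.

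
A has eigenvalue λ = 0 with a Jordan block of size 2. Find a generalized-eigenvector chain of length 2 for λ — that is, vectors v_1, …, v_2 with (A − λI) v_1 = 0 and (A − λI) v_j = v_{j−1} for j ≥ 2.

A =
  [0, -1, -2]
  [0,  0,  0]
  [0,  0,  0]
A Jordan chain for λ = 0 of length 2:
v_1 = (-1, 0, 0)ᵀ
v_2 = (0, 1, 0)ᵀ

Let N = A − (0)·I. We want v_2 with N^2 v_2 = 0 but N^1 v_2 ≠ 0; then v_{j-1} := N · v_j for j = 2, …, 2.

Pick v_2 = (0, 1, 0)ᵀ.
Then v_1 = N · v_2 = (-1, 0, 0)ᵀ.

Sanity check: (A − (0)·I) v_1 = (0, 0, 0)ᵀ = 0. ✓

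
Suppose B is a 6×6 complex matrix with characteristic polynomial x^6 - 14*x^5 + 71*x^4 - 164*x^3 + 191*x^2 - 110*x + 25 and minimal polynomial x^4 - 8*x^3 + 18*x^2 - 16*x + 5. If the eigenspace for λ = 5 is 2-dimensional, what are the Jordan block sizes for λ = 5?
Block sizes for λ = 5: [1, 1]

Step 1 — from the characteristic polynomial, algebraic multiplicity of λ = 5 is 2. From dim ker(B − (5)·I) = 2, there are exactly 2 Jordan blocks for λ = 5.
Step 2 — from the minimal polynomial, the factor (x − 5) tells us the largest block for λ = 5 has size 1.
Step 3 — with total size 2, 2 blocks, and largest block 1, the block sizes (in nonincreasing order) are [1, 1].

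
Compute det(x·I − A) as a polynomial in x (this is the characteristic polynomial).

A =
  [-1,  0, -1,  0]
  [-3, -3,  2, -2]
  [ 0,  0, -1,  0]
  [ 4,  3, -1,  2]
x^4 + 3*x^3 + 3*x^2 + x

Expanding det(x·I − A) (e.g. by cofactor expansion or by noting that A is similar to its Jordan form J, which has the same characteristic polynomial as A) gives
  χ_A(x) = x^4 + 3*x^3 + 3*x^2 + x
which factors as x*(x + 1)^3. The eigenvalues (with algebraic multiplicities) are λ = -1 with multiplicity 3, λ = 0 with multiplicity 1.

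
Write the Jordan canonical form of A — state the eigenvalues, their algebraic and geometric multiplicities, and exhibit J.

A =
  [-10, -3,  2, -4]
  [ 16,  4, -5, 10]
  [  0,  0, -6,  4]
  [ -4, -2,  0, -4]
J_3(-4) ⊕ J_1(-4)

The characteristic polynomial is
  det(x·I − A) = x^4 + 16*x^3 + 96*x^2 + 256*x + 256 = (x + 4)^4

Eigenvalues and multiplicities (the geometric multiplicity of λ is n − rank(A − λI), which equals the number of Jordan blocks for λ):
  λ = -4: algebraic multiplicity = 4, geometric multiplicity = 2

Determining the block sizes for each eigenvalue:
  λ = -4: with am = 4 and gm = 2, the partition is not yet determined (e.g. several partitions of 4 into 2 parts exist). Let N = A − (-4)·I. Computing rank(N^1) = 2, rank(N^2) = 1, rank(N^3) = 0; the number of blocks of size ≥ j is rank(N^{j−1}) − rank(N^j), giving [2, 1, 1]. So we have 1 block(s) of size 3, 1 block(s) of size 1 → block sizes [3, 1]

Assembling the blocks gives a Jordan form
J =
  [-4,  1,  0,  0]
  [ 0, -4,  1,  0]
  [ 0,  0, -4,  0]
  [ 0,  0,  0, -4]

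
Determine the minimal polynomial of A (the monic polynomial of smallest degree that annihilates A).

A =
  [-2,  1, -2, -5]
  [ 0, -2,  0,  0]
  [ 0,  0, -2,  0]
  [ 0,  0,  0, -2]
x^2 + 4*x + 4

The characteristic polynomial is χ_A(x) = (x + 2)^4, so the eigenvalues are known. The minimal polynomial is
  m_A(x) = Π_λ (x − λ)^{k_λ}
where k_λ is the size of the *largest* Jordan block for λ (equivalently, the smallest k with (A − λI)^k v = 0 for every generalised eigenvector v of λ).

  λ = -2: largest Jordan block has size 2, contributing (x + 2)^2

So m_A(x) = (x + 2)^2 = x^2 + 4*x + 4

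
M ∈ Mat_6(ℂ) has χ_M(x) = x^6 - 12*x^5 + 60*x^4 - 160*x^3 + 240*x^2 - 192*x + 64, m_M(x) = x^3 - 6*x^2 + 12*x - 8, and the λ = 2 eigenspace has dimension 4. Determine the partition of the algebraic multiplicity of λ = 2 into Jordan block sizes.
Block sizes for λ = 2: [3, 1, 1, 1]

Step 1 — from the characteristic polynomial, algebraic multiplicity of λ = 2 is 6. From dim ker(M − (2)·I) = 4, there are exactly 4 Jordan blocks for λ = 2.
Step 2 — from the minimal polynomial, the factor (x − 2)^3 tells us the largest block for λ = 2 has size 3.
Step 3 — with total size 6, 4 blocks, and largest block 3, the block sizes (in nonincreasing order) are [3, 1, 1, 1].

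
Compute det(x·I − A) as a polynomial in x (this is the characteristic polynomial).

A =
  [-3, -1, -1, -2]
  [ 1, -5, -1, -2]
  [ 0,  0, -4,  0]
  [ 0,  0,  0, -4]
x^4 + 16*x^3 + 96*x^2 + 256*x + 256

Expanding det(x·I − A) (e.g. by cofactor expansion or by noting that A is similar to its Jordan form J, which has the same characteristic polynomial as A) gives
  χ_A(x) = x^4 + 16*x^3 + 96*x^2 + 256*x + 256
which factors as (x + 4)^4. The eigenvalues (with algebraic multiplicities) are λ = -4 with multiplicity 4.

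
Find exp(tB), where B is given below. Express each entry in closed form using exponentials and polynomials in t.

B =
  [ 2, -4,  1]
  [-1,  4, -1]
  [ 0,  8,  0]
e^{tB} =
  [2*t^2*exp(2*t) + exp(2*t), -4*t*exp(2*t), t^2*exp(2*t) + t*exp(2*t)]
  [-t^2*exp(2*t) - t*exp(2*t), 2*t*exp(2*t) + exp(2*t), -t^2*exp(2*t)/2 - t*exp(2*t)]
  [-4*t^2*exp(2*t), 8*t*exp(2*t), -2*t^2*exp(2*t) - 2*t*exp(2*t) + exp(2*t)]

Strategy: write B = P · J · P⁻¹ where J is a Jordan canonical form, so e^{tB} = P · e^{tJ} · P⁻¹, and e^{tJ} can be computed block-by-block.

B has Jordan form
J =
  [2, 1, 0]
  [0, 2, 1]
  [0, 0, 2]
(up to reordering of blocks).

Per-block formulas:
  For a 3×3 Jordan block J_3(2): exp(t · J_3(2)) = e^(2t)·(I + t·N + (t^2/2)·N^2), where N is the 3×3 nilpotent shift.

After assembling e^{tJ} and conjugating by P, we get:

e^{tB} =
  [2*t^2*exp(2*t) + exp(2*t), -4*t*exp(2*t), t^2*exp(2*t) + t*exp(2*t)]
  [-t^2*exp(2*t) - t*exp(2*t), 2*t*exp(2*t) + exp(2*t), -t^2*exp(2*t)/2 - t*exp(2*t)]
  [-4*t^2*exp(2*t), 8*t*exp(2*t), -2*t^2*exp(2*t) - 2*t*exp(2*t) + exp(2*t)]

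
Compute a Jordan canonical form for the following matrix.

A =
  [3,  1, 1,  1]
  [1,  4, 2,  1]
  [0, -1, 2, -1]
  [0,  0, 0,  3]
J_3(3) ⊕ J_1(3)

The characteristic polynomial is
  det(x·I − A) = x^4 - 12*x^3 + 54*x^2 - 108*x + 81 = (x - 3)^4

Eigenvalues and multiplicities (the geometric multiplicity of λ is n − rank(A − λI), which equals the number of Jordan blocks for λ):
  λ = 3: algebraic multiplicity = 4, geometric multiplicity = 2

Determining the block sizes for each eigenvalue:
  λ = 3: with am = 4 and gm = 2, the partition is not yet determined (e.g. several partitions of 4 into 2 parts exist). Let N = A − (3)·I. Computing rank(N^1) = 2, rank(N^2) = 1, rank(N^3) = 0; the number of blocks of size ≥ j is rank(N^{j−1}) − rank(N^j), giving [2, 1, 1]. So we have 1 block(s) of size 3, 1 block(s) of size 1 → block sizes [3, 1]

Assembling the blocks gives a Jordan form
J =
  [3, 1, 0, 0]
  [0, 3, 1, 0]
  [0, 0, 3, 0]
  [0, 0, 0, 3]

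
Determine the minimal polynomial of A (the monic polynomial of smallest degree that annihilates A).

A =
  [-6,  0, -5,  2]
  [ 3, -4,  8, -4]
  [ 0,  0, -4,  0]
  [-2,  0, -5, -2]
x^3 + 12*x^2 + 48*x + 64

The characteristic polynomial is χ_A(x) = (x + 4)^4, so the eigenvalues are known. The minimal polynomial is
  m_A(x) = Π_λ (x − λ)^{k_λ}
where k_λ is the size of the *largest* Jordan block for λ (equivalently, the smallest k with (A − λI)^k v = 0 for every generalised eigenvector v of λ).

  λ = -4: largest Jordan block has size 3, contributing (x + 4)^3

So m_A(x) = (x + 4)^3 = x^3 + 12*x^2 + 48*x + 64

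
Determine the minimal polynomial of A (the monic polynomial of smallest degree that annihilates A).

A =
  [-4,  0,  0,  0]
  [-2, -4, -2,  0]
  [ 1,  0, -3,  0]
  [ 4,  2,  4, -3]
x^2 + 7*x + 12

The characteristic polynomial is χ_A(x) = (x + 3)^2*(x + 4)^2, so the eigenvalues are known. The minimal polynomial is
  m_A(x) = Π_λ (x − λ)^{k_λ}
where k_λ is the size of the *largest* Jordan block for λ (equivalently, the smallest k with (A − λI)^k v = 0 for every generalised eigenvector v of λ).

  λ = -4: largest Jordan block has size 1, contributing (x + 4)
  λ = -3: largest Jordan block has size 1, contributing (x + 3)

So m_A(x) = (x + 3)*(x + 4) = x^2 + 7*x + 12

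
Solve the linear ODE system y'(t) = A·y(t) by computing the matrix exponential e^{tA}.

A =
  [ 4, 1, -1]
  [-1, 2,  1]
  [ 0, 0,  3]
e^{tA} =
  [t*exp(3*t) + exp(3*t), t*exp(3*t), -t*exp(3*t)]
  [-t*exp(3*t), -t*exp(3*t) + exp(3*t), t*exp(3*t)]
  [0, 0, exp(3*t)]

Strategy: write A = P · J · P⁻¹ where J is a Jordan canonical form, so e^{tA} = P · e^{tJ} · P⁻¹, and e^{tJ} can be computed block-by-block.

A has Jordan form
J =
  [3, 1, 0]
  [0, 3, 0]
  [0, 0, 3]
(up to reordering of blocks).

Per-block formulas:
  For a 1×1 block at λ = 3: exp(t · [3]) = [e^(3t)].
  For a 2×2 Jordan block J_2(3): exp(t · J_2(3)) = e^(3t)·(I + t·N), where N is the 2×2 nilpotent shift.

After assembling e^{tJ} and conjugating by P, we get:

e^{tA} =
  [t*exp(3*t) + exp(3*t), t*exp(3*t), -t*exp(3*t)]
  [-t*exp(3*t), -t*exp(3*t) + exp(3*t), t*exp(3*t)]
  [0, 0, exp(3*t)]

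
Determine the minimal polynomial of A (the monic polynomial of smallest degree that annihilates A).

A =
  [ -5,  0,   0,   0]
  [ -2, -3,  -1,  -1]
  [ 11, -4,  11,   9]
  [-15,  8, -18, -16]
x^3 + 8*x^2 + 5*x - 50

The characteristic polynomial is χ_A(x) = (x - 2)*(x + 5)^3, so the eigenvalues are known. The minimal polynomial is
  m_A(x) = Π_λ (x − λ)^{k_λ}
where k_λ is the size of the *largest* Jordan block for λ (equivalently, the smallest k with (A − λI)^k v = 0 for every generalised eigenvector v of λ).

  λ = -5: largest Jordan block has size 2, contributing (x + 5)^2
  λ = 2: largest Jordan block has size 1, contributing (x − 2)

So m_A(x) = (x - 2)*(x + 5)^2 = x^3 + 8*x^2 + 5*x - 50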